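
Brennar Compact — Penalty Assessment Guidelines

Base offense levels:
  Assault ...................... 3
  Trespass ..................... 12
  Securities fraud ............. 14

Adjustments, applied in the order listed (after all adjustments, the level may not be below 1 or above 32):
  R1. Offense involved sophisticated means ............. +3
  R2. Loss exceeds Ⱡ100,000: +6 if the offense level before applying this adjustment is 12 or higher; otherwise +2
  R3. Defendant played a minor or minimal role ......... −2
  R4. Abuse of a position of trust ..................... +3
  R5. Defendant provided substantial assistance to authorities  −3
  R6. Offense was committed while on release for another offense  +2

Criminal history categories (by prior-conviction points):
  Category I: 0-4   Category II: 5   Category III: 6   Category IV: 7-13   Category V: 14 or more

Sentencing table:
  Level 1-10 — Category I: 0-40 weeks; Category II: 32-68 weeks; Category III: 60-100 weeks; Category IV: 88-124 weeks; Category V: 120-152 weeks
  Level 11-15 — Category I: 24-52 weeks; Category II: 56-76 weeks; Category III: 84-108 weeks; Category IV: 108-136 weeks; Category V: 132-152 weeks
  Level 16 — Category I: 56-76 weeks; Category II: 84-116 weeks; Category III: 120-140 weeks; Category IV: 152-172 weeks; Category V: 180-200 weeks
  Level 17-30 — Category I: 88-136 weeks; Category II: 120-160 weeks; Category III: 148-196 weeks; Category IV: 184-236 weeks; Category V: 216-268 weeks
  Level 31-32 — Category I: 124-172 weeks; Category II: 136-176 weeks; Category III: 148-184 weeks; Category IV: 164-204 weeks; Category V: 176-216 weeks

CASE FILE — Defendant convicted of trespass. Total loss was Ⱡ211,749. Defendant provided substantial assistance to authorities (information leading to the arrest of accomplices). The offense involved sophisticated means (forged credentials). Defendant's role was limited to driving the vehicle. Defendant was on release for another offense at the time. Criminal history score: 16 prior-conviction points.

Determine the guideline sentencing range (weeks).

Base offense level for trespass: 12.
R1 applies: 12 + 3 = 15.
R2 applies (level before this adjustment is 15 ≥ 12, so +6): 15 + 6 = 21.
R3 applies: 21 − 2 = 19.
R5 applies: 19 − 3 = 16.
R6 applies: 16 + 2 = 18.
Final offense level: 18.
Criminal history: 16 prior points → Category V (14+).
Level 18 falls in the 17-30 band.
Grid: Level 17-30 × Category V = 216-268 weeks.

216-268 weeks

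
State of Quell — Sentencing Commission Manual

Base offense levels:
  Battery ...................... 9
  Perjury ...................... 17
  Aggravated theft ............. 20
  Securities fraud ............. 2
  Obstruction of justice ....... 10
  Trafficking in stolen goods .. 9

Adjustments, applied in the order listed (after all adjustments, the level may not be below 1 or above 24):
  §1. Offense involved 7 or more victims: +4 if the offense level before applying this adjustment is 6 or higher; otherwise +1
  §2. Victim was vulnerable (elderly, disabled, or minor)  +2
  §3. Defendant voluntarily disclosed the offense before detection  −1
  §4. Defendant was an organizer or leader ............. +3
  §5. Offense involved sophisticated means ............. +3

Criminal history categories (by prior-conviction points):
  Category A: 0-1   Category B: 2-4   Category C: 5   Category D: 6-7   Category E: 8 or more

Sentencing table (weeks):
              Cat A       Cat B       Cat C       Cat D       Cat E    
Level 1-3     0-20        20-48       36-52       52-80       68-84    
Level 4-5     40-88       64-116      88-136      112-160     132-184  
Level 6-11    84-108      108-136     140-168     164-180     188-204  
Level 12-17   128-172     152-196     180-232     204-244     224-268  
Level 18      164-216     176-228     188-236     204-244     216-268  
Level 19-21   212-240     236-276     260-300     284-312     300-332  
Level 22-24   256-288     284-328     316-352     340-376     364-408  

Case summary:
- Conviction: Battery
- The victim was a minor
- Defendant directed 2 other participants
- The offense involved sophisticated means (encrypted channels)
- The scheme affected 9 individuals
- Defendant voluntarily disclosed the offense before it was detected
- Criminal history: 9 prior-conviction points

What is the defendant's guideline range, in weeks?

Base offense level for battery: 9.
§1 applies (level before this adjustment is 9 ≥ 6, so +4): 9 + 4 = 13.
§2 applies: 13 + 2 = 15.
§3 applies: 15 − 1 = 14.
§4 applies: 14 + 3 = 17.
§5 applies: 17 + 3 = 20.
Final offense level: 20.
Criminal history: 9 prior points → Category E (8+).
Level 20 falls in the 19-21 band.
Grid: Level 19-21 × Category E = 300-332 weeks.

300-332 weeks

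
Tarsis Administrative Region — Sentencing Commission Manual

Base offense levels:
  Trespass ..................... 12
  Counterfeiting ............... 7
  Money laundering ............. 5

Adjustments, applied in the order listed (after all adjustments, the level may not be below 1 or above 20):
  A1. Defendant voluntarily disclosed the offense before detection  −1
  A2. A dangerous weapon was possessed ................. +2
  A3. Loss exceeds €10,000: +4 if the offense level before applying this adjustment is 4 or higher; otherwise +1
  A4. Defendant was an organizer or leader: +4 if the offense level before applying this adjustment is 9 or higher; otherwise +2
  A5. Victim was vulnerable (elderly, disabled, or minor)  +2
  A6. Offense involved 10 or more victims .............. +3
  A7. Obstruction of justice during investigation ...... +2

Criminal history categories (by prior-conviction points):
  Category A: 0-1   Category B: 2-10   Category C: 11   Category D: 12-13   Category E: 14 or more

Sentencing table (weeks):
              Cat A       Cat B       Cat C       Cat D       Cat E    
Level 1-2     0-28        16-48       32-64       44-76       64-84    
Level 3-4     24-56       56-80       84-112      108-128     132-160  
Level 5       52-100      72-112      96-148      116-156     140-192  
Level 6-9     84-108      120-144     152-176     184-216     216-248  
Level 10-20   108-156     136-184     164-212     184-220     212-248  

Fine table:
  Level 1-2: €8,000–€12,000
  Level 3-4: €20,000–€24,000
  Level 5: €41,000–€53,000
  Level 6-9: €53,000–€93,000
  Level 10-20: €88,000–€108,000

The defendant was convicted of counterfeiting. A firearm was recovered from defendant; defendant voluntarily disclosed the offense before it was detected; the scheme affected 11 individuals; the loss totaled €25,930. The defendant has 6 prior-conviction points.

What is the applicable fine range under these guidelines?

Base offense level for counterfeiting: 7.
A1 applies: 7 − 1 = 6.
A2 applies: 6 + 2 = 8.
A3 applies (level before this adjustment is 8 ≥ 4, so +4): 8 + 4 = 12.
A5 does not apply.
A6 applies: 12 + 3 = 15.
Final offense level: 15.
Level 15 falls in the 10-20 band.
Fine table: Level 10-20 → €88,000–€108,000.

€88,000–€108,000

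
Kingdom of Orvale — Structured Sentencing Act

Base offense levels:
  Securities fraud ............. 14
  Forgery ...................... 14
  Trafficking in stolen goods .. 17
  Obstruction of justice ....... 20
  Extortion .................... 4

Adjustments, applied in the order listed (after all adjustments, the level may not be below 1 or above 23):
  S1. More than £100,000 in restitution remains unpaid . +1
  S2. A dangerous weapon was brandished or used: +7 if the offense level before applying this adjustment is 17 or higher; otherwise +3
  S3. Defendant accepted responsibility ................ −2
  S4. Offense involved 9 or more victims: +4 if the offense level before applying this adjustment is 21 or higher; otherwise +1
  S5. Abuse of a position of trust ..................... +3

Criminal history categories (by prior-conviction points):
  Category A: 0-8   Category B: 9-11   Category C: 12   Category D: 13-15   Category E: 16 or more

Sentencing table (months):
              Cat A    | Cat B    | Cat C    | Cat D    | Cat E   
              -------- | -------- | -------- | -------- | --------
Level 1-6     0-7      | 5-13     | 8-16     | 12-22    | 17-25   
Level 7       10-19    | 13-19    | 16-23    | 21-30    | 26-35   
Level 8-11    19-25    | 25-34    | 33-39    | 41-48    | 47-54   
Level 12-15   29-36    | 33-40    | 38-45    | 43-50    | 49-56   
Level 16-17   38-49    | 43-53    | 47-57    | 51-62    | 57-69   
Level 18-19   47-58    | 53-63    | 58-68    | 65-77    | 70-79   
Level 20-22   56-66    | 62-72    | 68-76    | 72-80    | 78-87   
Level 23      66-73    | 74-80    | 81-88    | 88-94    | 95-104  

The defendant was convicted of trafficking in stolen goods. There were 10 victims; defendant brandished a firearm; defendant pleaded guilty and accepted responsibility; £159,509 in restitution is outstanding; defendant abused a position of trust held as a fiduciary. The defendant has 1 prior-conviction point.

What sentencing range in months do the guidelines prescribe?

66-73 months

Base offense level for trafficking in stolen goods: 17.
S1 applies: 17 + 1 = 18.
S2 applies (level before this adjustment is 18 ≥ 17, so +7): 18 + 7 = 25.
S3 applies: 25 − 2 = 23.
S4 applies (level before this adjustment is 23 ≥ 21, so +4): 23 + 4 = 27.
S5 applies: 27 + 3 = 30.
Level 30 exceeds the maximum of 23; capped at 23.
Final offense level: 23.
Criminal history: 1 prior point → Category A (0-8).
Level 23 falls in the 23 band.
Grid: Level 23 × Category A = 66-73 months.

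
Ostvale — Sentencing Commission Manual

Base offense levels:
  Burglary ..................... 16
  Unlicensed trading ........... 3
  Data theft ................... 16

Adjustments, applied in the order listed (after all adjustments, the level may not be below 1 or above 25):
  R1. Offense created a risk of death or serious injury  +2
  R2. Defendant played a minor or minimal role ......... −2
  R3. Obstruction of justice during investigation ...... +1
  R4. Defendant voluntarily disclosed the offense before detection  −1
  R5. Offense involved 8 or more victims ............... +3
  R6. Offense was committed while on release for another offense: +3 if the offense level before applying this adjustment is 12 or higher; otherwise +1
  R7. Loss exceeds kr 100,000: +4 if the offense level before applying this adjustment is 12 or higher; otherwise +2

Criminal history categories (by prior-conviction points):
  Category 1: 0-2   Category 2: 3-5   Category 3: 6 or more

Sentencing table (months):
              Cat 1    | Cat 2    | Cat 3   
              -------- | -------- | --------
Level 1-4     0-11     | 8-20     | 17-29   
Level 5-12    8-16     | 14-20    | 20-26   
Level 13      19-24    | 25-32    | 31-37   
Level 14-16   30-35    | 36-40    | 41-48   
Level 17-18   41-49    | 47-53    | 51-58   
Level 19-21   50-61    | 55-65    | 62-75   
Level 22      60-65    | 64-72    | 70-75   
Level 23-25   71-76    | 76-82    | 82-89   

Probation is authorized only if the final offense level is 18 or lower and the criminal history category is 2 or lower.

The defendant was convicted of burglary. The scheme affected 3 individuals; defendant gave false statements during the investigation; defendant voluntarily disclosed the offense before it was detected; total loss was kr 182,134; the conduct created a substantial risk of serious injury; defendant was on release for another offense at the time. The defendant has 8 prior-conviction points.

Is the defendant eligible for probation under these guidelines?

Base offense level for burglary: 16.
R1 applies: 16 + 2 = 18.
R2 does not apply.
R3 applies: 18 + 1 = 19.
R4 applies: 19 − 1 = 18.
R6 applies (level before this adjustment is 18 ≥ 12, so +3): 18 + 3 = 21.
R7 applies (level before this adjustment is 21 ≥ 12, so +4): 21 + 4 = 25.
Final offense level: 25.
Criminal history: 8 prior points → Category 3 (6+).
Level 25 falls in the 23-25 band.
Grid: Level 23-25 × Category 3 = 82-89 months.
Probation check: level 25 > 18 and category 3 > 2 → not eligible.

No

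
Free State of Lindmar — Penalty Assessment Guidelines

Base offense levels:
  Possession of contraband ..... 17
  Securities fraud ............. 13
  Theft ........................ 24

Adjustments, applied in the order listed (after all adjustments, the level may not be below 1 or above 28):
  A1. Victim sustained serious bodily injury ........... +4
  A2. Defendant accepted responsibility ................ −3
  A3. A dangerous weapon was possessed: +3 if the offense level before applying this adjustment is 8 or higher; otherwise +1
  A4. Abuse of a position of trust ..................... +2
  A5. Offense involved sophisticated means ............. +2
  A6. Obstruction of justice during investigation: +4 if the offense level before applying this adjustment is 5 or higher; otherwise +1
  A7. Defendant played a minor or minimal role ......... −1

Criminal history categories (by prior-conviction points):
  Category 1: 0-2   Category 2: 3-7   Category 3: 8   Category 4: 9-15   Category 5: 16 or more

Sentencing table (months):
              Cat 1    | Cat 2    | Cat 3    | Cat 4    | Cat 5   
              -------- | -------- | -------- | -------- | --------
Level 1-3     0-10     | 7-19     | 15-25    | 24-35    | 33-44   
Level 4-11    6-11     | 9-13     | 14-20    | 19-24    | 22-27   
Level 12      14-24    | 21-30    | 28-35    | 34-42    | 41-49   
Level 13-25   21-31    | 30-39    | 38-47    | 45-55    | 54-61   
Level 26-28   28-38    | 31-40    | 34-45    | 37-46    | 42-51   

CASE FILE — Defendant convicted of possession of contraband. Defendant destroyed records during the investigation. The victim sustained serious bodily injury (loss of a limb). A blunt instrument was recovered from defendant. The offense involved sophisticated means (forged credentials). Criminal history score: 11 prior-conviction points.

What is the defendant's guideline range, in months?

37-46 months

Base offense level for possession of contraband: 17.
A1 applies: 17 + 4 = 21.
A2 does not apply.
A3 applies (level before this adjustment is 21 ≥ 8, so +3): 21 + 3 = 24.
A4 does not apply.
A5 applies: 24 + 2 = 26.
A6 applies (level before this adjustment is 26 ≥ 5, so +4): 26 + 4 = 30.
Level 30 exceeds the maximum of 28; capped at 28.
Final offense level: 28.
Criminal history: 11 prior points → Category 4 (9-15).
Level 28 falls in the 26-28 band.
Grid: Level 26-28 × Category 4 = 37-46 months.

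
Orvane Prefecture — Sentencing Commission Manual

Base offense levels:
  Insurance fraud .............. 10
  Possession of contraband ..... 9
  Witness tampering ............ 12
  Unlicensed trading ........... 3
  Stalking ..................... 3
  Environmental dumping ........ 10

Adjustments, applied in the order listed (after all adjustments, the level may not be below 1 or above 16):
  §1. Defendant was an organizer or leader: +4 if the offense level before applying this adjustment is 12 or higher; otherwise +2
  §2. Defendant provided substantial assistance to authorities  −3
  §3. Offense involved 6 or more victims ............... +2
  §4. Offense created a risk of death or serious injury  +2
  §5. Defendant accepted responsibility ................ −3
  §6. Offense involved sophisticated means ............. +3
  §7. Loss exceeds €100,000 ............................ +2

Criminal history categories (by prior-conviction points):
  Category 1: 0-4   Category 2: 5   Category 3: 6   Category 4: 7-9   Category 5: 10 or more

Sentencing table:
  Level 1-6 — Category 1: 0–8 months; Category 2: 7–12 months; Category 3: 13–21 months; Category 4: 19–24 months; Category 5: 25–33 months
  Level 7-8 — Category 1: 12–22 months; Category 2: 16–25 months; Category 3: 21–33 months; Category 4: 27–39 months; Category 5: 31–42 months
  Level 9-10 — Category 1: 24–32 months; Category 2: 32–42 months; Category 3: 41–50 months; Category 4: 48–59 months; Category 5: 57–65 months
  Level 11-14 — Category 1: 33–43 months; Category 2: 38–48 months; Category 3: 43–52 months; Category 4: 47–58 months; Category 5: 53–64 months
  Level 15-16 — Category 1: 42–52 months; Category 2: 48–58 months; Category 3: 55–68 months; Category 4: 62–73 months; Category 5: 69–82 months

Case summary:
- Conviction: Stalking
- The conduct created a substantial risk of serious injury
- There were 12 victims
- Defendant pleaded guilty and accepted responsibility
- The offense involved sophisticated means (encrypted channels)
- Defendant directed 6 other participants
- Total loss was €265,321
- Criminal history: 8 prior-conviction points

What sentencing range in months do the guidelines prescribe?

47-58 months

Base offense level for stalking: 3.
§1 applies (level before this adjustment is 3 < 12, so +2): 3 + 2 = 5.
§3 applies: 5 + 2 = 7.
§4 applies: 7 + 2 = 9.
§5 applies: 9 − 3 = 6.
§6 applies: 6 + 3 = 9.
§7 applies: 9 + 2 = 11.
Final offense level: 11.
Criminal history: 8 prior points → Category 4 (7-9).
Level 11 falls in the 11-14 band.
Grid: Level 11-14 × Category 4 = 47-58 months.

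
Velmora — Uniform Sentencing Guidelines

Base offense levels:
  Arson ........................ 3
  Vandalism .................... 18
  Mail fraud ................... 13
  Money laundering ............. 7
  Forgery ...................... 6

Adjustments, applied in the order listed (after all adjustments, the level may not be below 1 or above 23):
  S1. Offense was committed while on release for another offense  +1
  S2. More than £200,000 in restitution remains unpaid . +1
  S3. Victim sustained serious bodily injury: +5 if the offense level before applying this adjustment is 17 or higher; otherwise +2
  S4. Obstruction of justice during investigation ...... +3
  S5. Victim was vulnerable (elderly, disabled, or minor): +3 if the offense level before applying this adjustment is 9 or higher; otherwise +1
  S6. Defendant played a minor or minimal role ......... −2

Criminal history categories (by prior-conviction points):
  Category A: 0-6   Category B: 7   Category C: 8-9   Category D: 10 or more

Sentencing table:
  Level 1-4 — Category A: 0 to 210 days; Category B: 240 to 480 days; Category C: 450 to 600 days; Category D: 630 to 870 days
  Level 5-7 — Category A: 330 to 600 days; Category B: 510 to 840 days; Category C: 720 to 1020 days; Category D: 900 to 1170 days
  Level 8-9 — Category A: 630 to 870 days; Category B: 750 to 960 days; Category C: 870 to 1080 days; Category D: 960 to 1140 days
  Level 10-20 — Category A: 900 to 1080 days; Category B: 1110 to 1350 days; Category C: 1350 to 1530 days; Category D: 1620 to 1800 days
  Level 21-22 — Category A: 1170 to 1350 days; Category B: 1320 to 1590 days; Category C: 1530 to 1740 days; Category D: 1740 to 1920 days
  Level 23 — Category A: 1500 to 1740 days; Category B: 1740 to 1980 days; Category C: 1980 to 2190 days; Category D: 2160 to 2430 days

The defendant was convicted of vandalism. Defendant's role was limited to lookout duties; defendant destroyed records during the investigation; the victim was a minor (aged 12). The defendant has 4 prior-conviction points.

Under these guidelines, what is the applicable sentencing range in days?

Base offense level for vandalism: 18.
S1 does not apply.
S2 does not apply.
S4 applies: 18 + 3 = 21.
S5 applies (level before this adjustment is 21 ≥ 9, so +3): 21 + 3 = 24.
S6 applies: 24 − 2 = 22.
Final offense level: 22.
Criminal history: 4 prior points → Category A (0-6).
Level 22 falls in the 21-22 band.
Grid: Level 21-22 × Category A = 1170-1350 days.

1170-1350 days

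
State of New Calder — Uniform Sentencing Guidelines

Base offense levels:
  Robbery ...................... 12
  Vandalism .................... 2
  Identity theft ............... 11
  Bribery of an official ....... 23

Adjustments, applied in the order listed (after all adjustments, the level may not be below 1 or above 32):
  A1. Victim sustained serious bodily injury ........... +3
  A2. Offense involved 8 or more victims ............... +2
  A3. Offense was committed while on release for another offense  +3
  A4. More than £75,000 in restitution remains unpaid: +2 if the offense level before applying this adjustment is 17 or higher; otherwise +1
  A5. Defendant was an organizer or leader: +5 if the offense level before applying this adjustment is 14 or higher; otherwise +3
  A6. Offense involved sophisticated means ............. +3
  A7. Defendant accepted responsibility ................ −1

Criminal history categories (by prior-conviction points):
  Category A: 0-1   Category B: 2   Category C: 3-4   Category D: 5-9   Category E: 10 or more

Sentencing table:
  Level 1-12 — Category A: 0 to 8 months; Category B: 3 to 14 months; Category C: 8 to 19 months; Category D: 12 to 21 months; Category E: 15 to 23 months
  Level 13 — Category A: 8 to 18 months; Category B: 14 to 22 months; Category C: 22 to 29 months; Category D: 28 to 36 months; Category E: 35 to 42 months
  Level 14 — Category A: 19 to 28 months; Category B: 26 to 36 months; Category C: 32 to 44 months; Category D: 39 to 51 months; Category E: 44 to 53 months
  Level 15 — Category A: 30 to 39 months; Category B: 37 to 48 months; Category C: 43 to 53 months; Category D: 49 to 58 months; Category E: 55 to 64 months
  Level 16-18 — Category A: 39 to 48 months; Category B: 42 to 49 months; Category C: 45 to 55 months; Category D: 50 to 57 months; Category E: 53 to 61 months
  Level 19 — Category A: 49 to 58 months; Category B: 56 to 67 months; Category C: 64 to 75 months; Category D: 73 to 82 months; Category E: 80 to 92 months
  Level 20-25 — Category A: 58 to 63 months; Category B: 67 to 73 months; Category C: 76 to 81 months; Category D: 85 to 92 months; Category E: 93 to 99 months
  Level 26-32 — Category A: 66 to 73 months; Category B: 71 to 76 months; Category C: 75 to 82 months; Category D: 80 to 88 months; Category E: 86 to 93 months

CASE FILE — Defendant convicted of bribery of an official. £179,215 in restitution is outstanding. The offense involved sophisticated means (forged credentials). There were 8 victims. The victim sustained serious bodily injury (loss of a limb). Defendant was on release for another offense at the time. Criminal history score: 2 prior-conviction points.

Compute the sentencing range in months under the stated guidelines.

71-76 months

Base offense level for bribery of an official: 23.
A1 applies: 23 + 3 = 26.
A2 applies: 26 + 2 = 28.
A3 applies: 28 + 3 = 31.
A4 applies (level before this adjustment is 31 ≥ 17, so +2): 31 + 2 = 33.
A6 applies: 33 + 3 = 36.
Level 36 exceeds the maximum of 32; capped at 32.
Final offense level: 32.
Criminal history: 2 prior points → Category B (2).
Level 32 falls in the 26-32 band.
Grid: Level 26-32 × Category B = 71-76 months.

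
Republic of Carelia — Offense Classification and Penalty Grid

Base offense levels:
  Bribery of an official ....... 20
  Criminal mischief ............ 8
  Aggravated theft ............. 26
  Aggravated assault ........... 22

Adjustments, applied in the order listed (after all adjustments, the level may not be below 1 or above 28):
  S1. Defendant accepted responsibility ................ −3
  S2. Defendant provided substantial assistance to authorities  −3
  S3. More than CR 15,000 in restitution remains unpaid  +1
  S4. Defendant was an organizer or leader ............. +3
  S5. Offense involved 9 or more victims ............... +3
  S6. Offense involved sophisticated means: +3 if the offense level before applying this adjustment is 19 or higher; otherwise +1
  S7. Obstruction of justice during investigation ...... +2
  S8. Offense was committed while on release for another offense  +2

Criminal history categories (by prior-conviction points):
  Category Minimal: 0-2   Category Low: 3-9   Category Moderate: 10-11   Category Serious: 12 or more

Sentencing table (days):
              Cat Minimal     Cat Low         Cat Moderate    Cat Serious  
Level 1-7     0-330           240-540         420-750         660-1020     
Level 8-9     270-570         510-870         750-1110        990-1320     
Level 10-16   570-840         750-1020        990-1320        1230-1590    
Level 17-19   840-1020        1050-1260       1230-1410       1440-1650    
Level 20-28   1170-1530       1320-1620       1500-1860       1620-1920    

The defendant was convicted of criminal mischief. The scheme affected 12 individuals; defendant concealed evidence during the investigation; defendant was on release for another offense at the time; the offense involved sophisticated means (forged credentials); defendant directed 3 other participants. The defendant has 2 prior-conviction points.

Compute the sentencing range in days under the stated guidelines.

840-1020 days

Base offense level for criminal mischief: 8.
S4 applies: 8 + 3 = 11.
S5 applies: 11 + 3 = 14.
S6 applies (level before this adjustment is 14 < 19, so +1): 14 + 1 = 15.
S7 applies: 15 + 2 = 17.
S8 applies: 17 + 2 = 19.
Final offense level: 19.
Criminal history: 2 prior points → Category Minimal (0-2).
Level 19 falls in the 17-19 band.
Grid: Level 17-19 × Category Minimal = 840-1020 days.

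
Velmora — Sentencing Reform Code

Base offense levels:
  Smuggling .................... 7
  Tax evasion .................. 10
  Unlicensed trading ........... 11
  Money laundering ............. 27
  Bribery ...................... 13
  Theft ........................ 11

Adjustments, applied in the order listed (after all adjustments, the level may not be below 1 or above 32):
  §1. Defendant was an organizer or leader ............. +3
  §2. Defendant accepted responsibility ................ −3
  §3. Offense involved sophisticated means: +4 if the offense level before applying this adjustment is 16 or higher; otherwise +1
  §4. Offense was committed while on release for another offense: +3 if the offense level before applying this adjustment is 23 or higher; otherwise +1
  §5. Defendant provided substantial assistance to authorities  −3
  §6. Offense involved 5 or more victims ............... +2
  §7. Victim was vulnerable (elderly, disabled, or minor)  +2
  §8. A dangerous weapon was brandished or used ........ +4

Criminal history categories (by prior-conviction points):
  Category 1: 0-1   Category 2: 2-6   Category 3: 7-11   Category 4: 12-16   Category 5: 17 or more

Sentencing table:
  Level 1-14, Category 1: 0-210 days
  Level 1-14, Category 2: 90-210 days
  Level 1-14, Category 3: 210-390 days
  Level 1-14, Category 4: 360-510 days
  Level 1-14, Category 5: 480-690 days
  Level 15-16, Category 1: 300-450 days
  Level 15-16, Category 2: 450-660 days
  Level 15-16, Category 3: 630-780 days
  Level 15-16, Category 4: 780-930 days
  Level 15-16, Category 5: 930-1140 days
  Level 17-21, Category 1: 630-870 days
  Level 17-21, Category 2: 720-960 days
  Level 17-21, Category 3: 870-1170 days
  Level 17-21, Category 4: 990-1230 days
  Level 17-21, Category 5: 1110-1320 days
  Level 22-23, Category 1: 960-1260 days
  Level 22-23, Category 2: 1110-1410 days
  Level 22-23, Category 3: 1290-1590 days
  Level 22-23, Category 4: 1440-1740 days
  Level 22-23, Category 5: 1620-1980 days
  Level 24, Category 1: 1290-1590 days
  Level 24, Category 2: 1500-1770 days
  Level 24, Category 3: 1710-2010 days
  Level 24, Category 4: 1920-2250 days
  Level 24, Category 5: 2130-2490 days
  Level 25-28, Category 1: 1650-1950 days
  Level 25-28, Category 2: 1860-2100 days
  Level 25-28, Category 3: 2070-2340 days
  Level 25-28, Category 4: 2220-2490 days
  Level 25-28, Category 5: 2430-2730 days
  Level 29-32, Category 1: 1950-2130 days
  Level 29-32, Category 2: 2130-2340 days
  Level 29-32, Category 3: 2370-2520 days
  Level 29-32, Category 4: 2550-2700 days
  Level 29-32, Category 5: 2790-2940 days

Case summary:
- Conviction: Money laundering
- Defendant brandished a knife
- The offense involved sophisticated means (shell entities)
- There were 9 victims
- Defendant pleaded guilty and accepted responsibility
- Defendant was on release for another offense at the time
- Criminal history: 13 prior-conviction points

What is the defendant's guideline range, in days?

Base offense level for money laundering: 27.
§2 applies: 27 − 3 = 24.
§3 applies (level before this adjustment is 24 ≥ 16, so +4): 24 + 4 = 28.
§4 applies (level before this adjustment is 28 ≥ 23, so +3): 28 + 3 = 31.
§6 applies: 31 + 2 = 33.
§8 applies: 33 + 4 = 37.
Level 37 exceeds the maximum of 32; capped at 32.
Final offense level: 32.
Criminal history: 13 prior points → Category 4 (12-16).
Level 32 falls in the 29-32 band.
Grid: Level 29-32 × Category 4 = 2550-2700 days.

2550-2700 days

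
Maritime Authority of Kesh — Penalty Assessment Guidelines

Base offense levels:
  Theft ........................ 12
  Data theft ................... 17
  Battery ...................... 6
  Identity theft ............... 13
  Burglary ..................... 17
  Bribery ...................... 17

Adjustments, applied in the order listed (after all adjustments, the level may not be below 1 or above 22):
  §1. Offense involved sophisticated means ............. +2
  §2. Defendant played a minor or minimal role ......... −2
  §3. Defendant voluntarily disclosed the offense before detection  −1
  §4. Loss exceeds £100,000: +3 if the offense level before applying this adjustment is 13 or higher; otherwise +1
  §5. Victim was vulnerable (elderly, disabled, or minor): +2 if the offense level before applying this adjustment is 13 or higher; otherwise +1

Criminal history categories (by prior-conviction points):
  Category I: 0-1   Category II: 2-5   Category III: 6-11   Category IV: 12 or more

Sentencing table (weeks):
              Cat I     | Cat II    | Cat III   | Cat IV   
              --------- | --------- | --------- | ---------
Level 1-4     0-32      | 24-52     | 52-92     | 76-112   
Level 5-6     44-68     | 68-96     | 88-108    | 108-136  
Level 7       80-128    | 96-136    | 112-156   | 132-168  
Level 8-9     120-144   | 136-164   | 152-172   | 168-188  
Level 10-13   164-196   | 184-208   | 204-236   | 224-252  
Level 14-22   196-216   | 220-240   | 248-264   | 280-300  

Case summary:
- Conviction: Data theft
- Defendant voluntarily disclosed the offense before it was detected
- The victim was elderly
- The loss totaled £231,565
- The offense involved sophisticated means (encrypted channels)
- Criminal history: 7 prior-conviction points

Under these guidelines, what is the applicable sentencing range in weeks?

248-264 weeks

Base offense level for data theft: 17.
§1 applies: 17 + 2 = 19.
§3 applies: 19 − 1 = 18.
§4 applies (level before this adjustment is 18 ≥ 13, so +3): 18 + 3 = 21.
§5 applies (level before this adjustment is 21 ≥ 13, so +2): 21 + 2 = 23.
Level 23 exceeds the maximum of 22; capped at 22.
Final offense level: 22.
Criminal history: 7 prior points → Category III (6-11).
Level 22 falls in the 14-22 band.
Grid: Level 14-22 × Category III = 248-264 weeks.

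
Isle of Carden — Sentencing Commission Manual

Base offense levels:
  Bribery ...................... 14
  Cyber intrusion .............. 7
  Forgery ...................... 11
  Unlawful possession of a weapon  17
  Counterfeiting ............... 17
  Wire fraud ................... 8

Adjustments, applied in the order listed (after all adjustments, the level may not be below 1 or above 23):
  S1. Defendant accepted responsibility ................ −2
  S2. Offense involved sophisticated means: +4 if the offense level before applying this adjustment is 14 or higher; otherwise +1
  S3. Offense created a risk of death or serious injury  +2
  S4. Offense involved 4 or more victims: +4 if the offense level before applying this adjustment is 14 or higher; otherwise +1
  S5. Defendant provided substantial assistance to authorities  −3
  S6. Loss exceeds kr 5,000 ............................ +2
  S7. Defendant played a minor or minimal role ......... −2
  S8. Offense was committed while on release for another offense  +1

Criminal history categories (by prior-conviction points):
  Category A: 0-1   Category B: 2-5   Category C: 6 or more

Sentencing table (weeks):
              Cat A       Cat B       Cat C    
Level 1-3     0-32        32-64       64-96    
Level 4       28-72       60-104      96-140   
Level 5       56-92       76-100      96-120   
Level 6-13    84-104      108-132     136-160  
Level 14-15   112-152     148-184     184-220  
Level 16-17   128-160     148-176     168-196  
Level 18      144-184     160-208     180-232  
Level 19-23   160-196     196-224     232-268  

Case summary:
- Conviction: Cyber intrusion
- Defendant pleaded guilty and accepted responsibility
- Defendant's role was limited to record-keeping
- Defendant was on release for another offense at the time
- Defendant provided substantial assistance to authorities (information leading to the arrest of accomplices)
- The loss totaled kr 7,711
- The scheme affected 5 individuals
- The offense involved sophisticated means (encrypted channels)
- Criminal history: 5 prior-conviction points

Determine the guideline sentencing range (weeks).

Base offense level for cyber intrusion: 7.
S1 applies: 7 − 2 = 5.
S2 applies (level before this adjustment is 5 < 14, so +1): 5 + 1 = 6.
S3 does not apply.
S4 applies (level before this adjustment is 6 < 14, so +1): 6 + 1 = 7.
S5 applies: 7 − 3 = 4.
S6 applies: 4 + 2 = 6.
S7 applies: 6 − 2 = 4.
S8 applies: 4 + 1 = 5.
Final offense level: 5.
Criminal history: 5 prior points → Category B (2-5).
Level 5 falls in the 5 band.
Grid: Level 5 × Category B = 76-100 weeks.

76-100 weeks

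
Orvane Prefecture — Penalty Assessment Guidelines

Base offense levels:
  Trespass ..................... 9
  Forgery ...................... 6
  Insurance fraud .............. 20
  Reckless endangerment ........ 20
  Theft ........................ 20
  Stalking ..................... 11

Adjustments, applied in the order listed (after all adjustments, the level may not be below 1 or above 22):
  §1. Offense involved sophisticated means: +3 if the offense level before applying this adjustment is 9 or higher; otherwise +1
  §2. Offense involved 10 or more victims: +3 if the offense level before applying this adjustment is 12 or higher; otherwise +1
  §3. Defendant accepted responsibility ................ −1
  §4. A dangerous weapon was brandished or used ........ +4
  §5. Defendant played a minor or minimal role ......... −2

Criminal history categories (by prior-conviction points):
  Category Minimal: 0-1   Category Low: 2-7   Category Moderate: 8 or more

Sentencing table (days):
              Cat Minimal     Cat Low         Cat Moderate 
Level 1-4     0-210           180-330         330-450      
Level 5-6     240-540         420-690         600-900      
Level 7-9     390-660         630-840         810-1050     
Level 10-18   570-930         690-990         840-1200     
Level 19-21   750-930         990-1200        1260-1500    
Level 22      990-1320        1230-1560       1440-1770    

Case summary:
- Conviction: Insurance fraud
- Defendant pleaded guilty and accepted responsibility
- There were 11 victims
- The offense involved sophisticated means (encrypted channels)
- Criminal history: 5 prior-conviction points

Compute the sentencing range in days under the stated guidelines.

1230-1560 days

Base offense level for insurance fraud: 20.
§1 applies (level before this adjustment is 20 ≥ 9, so +3): 20 + 3 = 23.
§2 applies (level before this adjustment is 23 ≥ 12, so +3): 23 + 3 = 26.
§3 applies: 26 − 1 = 25.
§5 does not apply.
Level 25 exceeds the maximum of 22; capped at 22.
Final offense level: 22.
Criminal history: 5 prior points → Category Low (2-7).
Level 22 falls in the 22 band.
Grid: Level 22 × Category Low = 1230-1560 days.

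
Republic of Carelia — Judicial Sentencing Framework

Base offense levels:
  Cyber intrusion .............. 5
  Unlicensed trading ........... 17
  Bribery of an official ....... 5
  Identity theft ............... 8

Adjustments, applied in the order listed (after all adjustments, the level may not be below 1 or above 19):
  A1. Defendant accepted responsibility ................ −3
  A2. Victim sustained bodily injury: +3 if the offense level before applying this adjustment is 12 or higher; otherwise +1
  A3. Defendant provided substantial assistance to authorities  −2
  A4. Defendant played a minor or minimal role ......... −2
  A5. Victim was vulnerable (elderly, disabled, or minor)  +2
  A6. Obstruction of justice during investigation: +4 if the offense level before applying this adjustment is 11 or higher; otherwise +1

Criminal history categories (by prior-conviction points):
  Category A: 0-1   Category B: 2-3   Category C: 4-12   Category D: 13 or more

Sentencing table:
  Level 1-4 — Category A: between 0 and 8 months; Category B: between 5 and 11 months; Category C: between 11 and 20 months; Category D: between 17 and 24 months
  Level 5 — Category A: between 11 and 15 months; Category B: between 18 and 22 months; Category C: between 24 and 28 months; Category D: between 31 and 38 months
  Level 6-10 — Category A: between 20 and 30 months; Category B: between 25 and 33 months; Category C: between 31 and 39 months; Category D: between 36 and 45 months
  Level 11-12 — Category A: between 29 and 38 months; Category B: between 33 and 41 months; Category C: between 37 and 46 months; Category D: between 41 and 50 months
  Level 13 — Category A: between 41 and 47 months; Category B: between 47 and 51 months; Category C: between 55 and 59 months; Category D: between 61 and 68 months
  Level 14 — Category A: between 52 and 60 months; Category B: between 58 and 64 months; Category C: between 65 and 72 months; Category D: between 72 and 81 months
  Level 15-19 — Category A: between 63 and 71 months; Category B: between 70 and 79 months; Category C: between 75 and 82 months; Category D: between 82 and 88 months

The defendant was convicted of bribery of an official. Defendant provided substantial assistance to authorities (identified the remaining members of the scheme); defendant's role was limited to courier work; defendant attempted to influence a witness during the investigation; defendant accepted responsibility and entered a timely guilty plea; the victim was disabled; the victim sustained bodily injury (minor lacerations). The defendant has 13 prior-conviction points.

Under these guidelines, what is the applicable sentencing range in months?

Base offense level for bribery of an official: 5.
A1 applies: 5 − 3 = 2.
A2 applies (level before this adjustment is 2 < 12, so +1): 2 + 1 = 3.
A3 applies: 3 − 2 = 1.
A4 applies: 1 − 2 = -1.
A5 applies: -1 + 2 = 1.
A6 applies (level before this adjustment is 1 < 11, so +1): 1 + 1 = 2.
Final offense level: 2.
Criminal history: 13 prior points → Category D (13+).
Level 2 falls in the 1-4 band.
Grid: Level 1-4 × Category D = 17-24 months.

17-24 months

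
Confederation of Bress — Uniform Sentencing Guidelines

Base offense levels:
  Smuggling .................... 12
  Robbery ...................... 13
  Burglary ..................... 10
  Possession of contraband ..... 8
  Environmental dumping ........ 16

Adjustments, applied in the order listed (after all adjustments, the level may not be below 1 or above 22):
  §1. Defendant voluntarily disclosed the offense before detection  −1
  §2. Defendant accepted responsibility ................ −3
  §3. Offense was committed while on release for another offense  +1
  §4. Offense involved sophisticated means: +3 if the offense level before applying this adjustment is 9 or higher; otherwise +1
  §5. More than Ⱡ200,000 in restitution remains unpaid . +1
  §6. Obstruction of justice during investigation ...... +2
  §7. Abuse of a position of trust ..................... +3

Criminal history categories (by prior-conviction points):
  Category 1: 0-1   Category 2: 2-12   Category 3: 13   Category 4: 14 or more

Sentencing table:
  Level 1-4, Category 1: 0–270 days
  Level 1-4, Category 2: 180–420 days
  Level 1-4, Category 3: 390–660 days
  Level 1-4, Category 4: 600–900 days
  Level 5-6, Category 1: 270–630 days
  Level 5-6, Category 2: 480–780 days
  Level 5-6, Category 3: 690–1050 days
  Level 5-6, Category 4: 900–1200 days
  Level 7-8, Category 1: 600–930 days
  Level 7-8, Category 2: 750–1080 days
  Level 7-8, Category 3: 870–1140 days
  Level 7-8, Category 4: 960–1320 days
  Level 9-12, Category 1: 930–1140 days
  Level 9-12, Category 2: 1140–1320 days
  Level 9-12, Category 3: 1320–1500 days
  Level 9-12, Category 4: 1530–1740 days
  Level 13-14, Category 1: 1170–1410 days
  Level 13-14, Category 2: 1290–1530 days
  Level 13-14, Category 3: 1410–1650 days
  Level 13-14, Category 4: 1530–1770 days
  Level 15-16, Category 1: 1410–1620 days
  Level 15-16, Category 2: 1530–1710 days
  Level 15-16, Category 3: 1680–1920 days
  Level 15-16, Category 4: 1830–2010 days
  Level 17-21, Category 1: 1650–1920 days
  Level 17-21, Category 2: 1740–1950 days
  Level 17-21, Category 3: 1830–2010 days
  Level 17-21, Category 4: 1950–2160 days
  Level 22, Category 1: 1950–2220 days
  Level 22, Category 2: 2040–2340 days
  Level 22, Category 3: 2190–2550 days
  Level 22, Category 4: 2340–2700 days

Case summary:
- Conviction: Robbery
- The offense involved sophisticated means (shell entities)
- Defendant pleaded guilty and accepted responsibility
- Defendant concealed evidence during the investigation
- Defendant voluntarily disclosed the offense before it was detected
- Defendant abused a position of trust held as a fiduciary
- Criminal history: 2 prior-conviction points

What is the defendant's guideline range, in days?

Base offense level for robbery: 13.
§1 applies: 13 − 1 = 12.
§2 applies: 12 − 3 = 9.
§3 does not apply.
§4 applies (level before this adjustment is 9 ≥ 9, so +3): 9 + 3 = 12.
§5 does not apply.
§6 applies: 12 + 2 = 14.
§7 applies: 14 + 3 = 17.
Final offense level: 17.
Criminal history: 2 prior points → Category 2 (2-12).
Level 17 falls in the 17-21 band.
Grid: Level 17-21 × Category 2 = 1740-1950 days.

1740-1950 days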